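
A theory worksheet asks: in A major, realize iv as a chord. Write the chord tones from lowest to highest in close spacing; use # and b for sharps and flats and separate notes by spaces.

D F A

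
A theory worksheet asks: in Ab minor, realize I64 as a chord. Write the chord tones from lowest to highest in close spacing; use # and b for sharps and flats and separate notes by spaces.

I64 is the major tonic (Picardy third), borrowed from the parallel major. In Ab minor that root is Ab.
So the chord is Ab-C-Eb.
The figured bass 64 indicates second inversion, placing the fifth (Eb) in the bass: Eb-Ab-C.

Eb Ab C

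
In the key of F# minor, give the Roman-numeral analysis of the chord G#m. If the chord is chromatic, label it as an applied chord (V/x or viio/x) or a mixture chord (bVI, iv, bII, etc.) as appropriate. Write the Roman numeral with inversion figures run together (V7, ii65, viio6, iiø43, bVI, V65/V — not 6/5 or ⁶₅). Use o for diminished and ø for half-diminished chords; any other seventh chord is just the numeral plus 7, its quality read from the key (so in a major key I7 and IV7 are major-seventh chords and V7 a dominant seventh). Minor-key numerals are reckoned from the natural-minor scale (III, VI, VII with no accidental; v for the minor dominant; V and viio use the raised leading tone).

The pitches G#-B-D# form a minor triad rooted on G#.
G# is the second degree of F# minor. This is the minor supertonic, borrowed from the parallel major (the Dorian ii).

ii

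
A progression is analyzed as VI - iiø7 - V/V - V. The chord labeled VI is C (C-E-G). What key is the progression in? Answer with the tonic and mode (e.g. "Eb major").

The chord C is a major triad rooted on C; its label is VI.
VI on C implies C is the submediant; that puts the tonic at E, and the uppercase numeral fits minor mode.

E minor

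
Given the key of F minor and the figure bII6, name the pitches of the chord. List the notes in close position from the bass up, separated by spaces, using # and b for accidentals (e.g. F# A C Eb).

Bb Db Gb

bII6 is the Neapolitan sixth — a major triad on the lowered second degree, here in its customary first inversion. In F minor that root is Gb.
So the chord is Gb-Bb-Db, a major triad.
With the 6 figure the chord is in first inversion; from the bass Bb upward in close position it reads Bb-Db-Gb.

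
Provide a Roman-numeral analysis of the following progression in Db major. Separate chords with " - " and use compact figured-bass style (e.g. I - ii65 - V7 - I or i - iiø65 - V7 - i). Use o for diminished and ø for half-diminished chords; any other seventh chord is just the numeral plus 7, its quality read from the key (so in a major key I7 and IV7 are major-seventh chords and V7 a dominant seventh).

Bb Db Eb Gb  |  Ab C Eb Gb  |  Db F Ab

ii43 - V7 - I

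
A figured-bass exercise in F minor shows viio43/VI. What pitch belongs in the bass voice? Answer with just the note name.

Gb

The applied chord viio43/VI is rooted on C: C-Eb-Gb-Bbb.
The figure 43 means second inversion — the fifth is in the bass.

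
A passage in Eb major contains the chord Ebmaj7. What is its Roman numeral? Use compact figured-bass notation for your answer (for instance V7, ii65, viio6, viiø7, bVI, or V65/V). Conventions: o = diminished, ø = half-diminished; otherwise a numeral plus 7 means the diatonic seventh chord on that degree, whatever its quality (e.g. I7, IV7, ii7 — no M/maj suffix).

I7

The pitches Eb-G-Bb-D form a major seventh chord rooted on Eb.
In Eb major, Eb is the tonic; the diatonic major seventh chord there is I7.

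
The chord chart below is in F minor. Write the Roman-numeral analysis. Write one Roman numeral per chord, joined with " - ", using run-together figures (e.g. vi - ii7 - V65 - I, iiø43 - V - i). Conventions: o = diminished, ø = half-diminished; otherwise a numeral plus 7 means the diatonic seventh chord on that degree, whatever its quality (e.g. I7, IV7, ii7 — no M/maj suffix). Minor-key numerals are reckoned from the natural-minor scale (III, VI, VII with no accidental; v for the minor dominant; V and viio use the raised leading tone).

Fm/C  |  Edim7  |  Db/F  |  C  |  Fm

i64 - viio7 - VI6 - V - i

Fm/C: minor triad on F = scale degree 1 → i64.
Edim7 has root E, degree 7 in F minor, so viio7.
Db/F: major triad on Db = scale degree 6 → VI6.
C: major triad on C = scale degree 5 → V.
Fm: minor triad on F = scale degree 1 → i.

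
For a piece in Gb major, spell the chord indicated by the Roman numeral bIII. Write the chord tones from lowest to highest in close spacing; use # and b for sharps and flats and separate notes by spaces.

bIII is a major triad on the lowered third degree, borrowed from the parallel minor. In Gb major that root is Bbb.
So the chord is Bbb-Db-Fb, a major triad.

Bbb Db Fb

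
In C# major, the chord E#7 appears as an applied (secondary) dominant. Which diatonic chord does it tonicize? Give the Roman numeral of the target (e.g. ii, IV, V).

vi

The chord is a dominant seventh chord on E#.
A dominant resolves down a perfect fifth: E# → A#. In C# major, A# is scale degree 6, i.e. vi.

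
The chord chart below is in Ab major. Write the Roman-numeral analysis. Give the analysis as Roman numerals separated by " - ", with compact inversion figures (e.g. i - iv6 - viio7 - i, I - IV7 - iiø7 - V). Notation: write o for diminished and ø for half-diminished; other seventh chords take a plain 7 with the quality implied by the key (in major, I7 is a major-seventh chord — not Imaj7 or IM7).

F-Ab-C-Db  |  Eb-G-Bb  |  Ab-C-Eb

F-Ab-C-Db: root Db is the subdominant; major seventh chord there is IV65.
Eb-G-Bb: major triad on Eb = scale degree 5 → V.
Ab-C-Eb: major triad on Ab = scale degree 1 → I.

IV65 - V - I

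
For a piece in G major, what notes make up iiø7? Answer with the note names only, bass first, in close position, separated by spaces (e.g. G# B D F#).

A C Eb G

iiø7 is the half-diminished supertonic seventh, borrowed from the parallel minor. In G major that root is A.
So the chord is A-C-Eb-G, a half-diminished seventh chord.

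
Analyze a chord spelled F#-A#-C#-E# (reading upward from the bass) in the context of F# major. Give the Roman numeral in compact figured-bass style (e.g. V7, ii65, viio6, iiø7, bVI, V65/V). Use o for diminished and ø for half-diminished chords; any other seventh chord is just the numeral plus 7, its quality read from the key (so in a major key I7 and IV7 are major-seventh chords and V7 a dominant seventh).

I7

Stacked in thirds the chord is F#-A#-C#-E#: a major seventh chord on F#.
In F# major, F# is the tonic; the diatonic major seventh chord there is I7.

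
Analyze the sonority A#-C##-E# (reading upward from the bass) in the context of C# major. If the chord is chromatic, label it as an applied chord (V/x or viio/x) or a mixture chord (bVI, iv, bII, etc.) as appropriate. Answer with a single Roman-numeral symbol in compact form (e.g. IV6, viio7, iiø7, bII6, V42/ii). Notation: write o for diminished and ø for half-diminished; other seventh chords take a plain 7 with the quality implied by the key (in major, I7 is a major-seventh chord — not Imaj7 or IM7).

V/ii

Stacked in thirds the chord is A#-C##-E#: a major triad on A#.
A# is not a diatonic chord root with this quality in C# major, but it lies a perfect fifth above D# (ii), so the chord functions as an applied dominant of ii.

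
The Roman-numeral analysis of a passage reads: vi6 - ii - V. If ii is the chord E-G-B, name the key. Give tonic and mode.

D major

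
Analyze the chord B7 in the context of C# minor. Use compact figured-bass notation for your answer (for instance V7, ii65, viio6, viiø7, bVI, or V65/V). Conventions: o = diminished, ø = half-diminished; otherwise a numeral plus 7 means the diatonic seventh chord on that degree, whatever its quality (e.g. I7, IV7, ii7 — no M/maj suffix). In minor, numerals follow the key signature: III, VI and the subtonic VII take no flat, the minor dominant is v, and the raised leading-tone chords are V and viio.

VII7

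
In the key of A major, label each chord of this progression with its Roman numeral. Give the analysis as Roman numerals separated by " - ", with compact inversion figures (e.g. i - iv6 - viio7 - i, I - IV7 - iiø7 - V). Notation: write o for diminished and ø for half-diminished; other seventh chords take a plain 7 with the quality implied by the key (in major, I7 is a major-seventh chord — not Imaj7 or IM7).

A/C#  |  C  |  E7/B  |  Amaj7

I6 - bIII - V43 - I7

A/C# has root A, degree 1 in A major, so I6.
C: major triad on C — chromatic; bIII (borrowed from the parallel minor).
E7/B: dominant seventh chord on E = scale degree 5 → V43.
Amaj7: major seventh chord on A = scale degree 1 → I7.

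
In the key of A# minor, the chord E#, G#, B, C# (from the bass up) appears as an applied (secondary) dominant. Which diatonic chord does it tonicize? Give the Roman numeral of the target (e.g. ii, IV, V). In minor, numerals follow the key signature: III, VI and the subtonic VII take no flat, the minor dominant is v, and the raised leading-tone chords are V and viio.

The chord is a dominant seventh chord on C#.
A dominant resolves down a perfect fifth: C# → F#. In A# minor, F# is scale degree 6, i.e. VI.

VI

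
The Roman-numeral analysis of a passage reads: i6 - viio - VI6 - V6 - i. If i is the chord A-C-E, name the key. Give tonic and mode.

The anchor chord is a minor triad on A, labeled i.
If A is scale degree 1 and the mode makes that degree carry a minor triad, the tonic is A and the mode is minor.

A minor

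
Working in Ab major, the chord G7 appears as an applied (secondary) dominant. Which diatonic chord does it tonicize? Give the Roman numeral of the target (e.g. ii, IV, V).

iii

The chord is a dominant seventh chord on G.
A dominant resolves down a perfect fifth: G → C. In Ab major, C is scale degree 3, i.e. iii.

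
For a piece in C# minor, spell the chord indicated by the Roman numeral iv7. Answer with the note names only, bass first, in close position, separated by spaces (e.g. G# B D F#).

F# A C# E

The numeral's case and figure indicate a minor seventh chord. In C# minor its root, the subdominant, is F#.
Stacking thirds from F# gives F#-A-C#-E.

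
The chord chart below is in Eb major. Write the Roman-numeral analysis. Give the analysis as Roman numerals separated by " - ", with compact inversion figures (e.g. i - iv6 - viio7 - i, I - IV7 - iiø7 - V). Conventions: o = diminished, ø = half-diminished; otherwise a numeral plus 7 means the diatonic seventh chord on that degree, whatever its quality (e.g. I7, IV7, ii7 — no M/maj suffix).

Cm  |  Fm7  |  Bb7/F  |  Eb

vi - ii7 - V43 - I

Cm has root C, degree 6 in Eb major, so vi.
Fm7 has root F, degree 2 in Eb major, so ii7.
Bb7/F: root Bb is the dominant; dominant seventh chord there is V43.
Eb: major triad on Eb = scale degree 1 → I.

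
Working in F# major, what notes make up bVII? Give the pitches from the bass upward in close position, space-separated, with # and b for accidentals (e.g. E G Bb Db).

bVII is a major triad on the lowered seventh degree (the subtonic), borrowed from the parallel minor. In F# major that root is E.
So the chord is E-G#-B, a major triad.

E G# B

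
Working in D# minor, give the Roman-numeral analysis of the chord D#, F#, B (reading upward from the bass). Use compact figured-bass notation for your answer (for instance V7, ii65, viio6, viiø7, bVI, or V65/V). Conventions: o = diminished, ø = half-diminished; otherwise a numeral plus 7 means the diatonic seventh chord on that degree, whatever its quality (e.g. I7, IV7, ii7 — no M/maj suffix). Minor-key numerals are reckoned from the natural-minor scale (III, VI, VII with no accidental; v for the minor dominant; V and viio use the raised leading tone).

VI6

Stacked in thirds the chord is B-D#-F#: a major triad on B.
B is scale degree 6 in D# minor, and a major triad on that degree is written VI.
With D# in the bass the chord is in first inversion, so the figured bass is 6.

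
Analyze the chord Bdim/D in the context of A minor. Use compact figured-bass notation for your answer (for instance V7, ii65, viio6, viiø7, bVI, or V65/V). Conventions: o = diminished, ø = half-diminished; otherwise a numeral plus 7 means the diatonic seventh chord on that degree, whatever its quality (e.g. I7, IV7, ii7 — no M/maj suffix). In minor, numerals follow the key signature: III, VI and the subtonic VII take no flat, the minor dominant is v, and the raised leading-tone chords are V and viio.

Stacked in thirds the chord is B-D-F: a diminished triad on B.
In A minor, B is the supertonic; the diatonic diminished triad there is iio.
With D in the bass the chord is in first inversion, so the figured bass is 6.

iio6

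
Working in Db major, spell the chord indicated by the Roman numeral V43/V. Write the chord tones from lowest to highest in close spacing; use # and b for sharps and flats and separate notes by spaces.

Bb Db Eb G

V43/V is a secondary dominant — the dominant seventh of V. V in Db major is Ab, so the applied chord's root is Eb, a perfect fifth above.
Building a dominant seventh chord on Eb gives Eb-G-Bb-Db.
The figured bass 43 indicates second inversion, placing the fifth (Bb) in the bass: Bb-Db-Eb-G.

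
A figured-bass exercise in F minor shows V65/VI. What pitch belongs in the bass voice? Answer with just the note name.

C

The applied chord V65/VI is rooted on Ab: Ab-C-Eb-Gb.
The figure 65 means first inversion — the third is in the bass.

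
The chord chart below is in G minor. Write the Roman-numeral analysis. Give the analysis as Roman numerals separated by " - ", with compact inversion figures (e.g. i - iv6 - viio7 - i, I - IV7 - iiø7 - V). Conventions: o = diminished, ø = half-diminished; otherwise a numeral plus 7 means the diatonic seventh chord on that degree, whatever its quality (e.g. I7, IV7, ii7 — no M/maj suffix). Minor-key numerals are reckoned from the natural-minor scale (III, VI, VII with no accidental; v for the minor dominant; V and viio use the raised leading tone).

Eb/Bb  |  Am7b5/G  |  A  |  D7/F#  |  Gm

VI64 - iiø42 - V/V - V65 - i

Eb/Bb: major triad on Eb = scale degree 6 → VI64.
Am7b5/G has root A, degree 2 in G minor, so iiø42.
A: chromatic; A is V of V, so V/V.
D7/F#: root D is the dominant; dominant seventh chord there is V65.
Gm: root G is the tonic; minor triad there is i.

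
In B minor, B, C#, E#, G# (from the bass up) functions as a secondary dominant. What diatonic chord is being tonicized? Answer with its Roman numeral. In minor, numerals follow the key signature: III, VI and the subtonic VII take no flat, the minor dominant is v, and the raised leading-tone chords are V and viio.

The chord is a dominant seventh chord on C#.
A dominant resolves down a perfect fifth: C# → F#. In B minor, F# is scale degree 5, i.e. V.

V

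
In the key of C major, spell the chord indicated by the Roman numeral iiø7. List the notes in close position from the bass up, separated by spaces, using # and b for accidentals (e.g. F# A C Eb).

iiø7 is the half-diminished supertonic seventh, borrowed from the parallel minor. In C major that root is D.
So the chord is D-F-Ab-C.

D F Ab C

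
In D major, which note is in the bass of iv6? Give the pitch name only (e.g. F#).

iv in D major has root G; the chord is G-Bb-D.
The figure 6 means first inversion — the third is in the bass.

Bb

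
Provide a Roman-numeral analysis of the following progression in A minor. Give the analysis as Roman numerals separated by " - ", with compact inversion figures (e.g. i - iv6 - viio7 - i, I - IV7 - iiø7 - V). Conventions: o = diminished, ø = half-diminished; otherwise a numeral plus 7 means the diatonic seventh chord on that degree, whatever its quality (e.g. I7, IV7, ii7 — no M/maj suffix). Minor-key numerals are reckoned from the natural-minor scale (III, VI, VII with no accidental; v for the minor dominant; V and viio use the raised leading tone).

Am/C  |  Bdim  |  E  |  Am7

i6 - iio - V - i7

Am/C: minor triad on A = scale degree 1 → i6.
Bdim: root B is the supertonic; diminished triad there is iio.
E has root E, degree 5 in A minor, so V.
Am7: root A is the tonic; minor seventh chord there is i7.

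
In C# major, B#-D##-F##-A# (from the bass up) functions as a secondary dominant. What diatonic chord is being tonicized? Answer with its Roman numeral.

iii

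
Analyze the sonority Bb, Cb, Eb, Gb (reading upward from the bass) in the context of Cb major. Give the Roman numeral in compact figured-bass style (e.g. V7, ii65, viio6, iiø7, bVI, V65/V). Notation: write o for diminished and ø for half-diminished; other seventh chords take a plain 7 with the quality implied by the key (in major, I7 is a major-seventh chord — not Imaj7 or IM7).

I42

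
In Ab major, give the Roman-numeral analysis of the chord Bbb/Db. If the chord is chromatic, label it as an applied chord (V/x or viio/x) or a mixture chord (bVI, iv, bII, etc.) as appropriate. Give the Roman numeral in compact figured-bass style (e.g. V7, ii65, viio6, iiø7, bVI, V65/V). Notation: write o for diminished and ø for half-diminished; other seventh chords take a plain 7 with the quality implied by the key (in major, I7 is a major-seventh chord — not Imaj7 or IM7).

Stacked in thirds the chord is Bbb-Db-Fb: a major triad on Bbb.
Bbb is the lowered second degree of Ab major (diatonic 2 would be Bb). This is the Neapolitan sixth — a major triad on the lowered second degree, here in its customary first inversion.
With Db in the bass the chord is in first inversion, so the figured bass is 6.

bII6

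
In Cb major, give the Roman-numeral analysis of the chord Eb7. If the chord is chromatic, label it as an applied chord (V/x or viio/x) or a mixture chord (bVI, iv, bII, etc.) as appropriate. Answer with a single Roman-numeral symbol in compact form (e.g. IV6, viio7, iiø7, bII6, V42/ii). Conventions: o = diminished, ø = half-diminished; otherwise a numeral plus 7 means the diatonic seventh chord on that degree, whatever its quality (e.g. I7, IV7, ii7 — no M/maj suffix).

V7/vi

Stacked in thirds the chord is Eb-G-Bb-Db: a dominant seventh chord on Eb.
Eb is not a diatonic chord root with this quality in Cb major, but it lies a perfect fifth above Ab (vi), so the chord functions as an applied dominant of vi.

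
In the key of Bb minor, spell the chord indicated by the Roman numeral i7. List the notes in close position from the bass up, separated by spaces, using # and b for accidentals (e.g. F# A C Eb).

In Bb minor, the first degree is Bb, and the diatonic chord built there is a minor seventh chord.
Stacking thirds from Bb gives Bb-Db-F-Ab.

Bb Db F Ab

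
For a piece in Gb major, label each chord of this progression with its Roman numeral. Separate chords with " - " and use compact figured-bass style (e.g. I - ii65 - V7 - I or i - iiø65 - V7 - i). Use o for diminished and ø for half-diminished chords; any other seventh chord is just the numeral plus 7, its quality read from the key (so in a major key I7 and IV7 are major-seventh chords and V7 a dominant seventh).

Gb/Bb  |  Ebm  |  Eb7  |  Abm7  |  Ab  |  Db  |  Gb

Gb/Bb: major triad on Gb = scale degree 1 → I6.
Ebm has root Eb, degree 6 in Gb major, so vi.
Eb7 is the secondary dominant of ii (dominant seventh chord on Eb): V7/ii.
Abm7 has root Ab, degree 2 in Gb major, so ii7.
Ab: chromatic; Ab is V of V, so V/V.
Db: major triad on Db = scale degree 5 → V.
Gb: root Gb is the tonic; major triad there is I.

I6 - vi - V7/ii - ii7 - V/V - V - I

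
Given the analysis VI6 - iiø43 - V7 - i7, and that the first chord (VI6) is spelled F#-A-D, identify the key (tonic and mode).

F# minor

VI6 is given as F#-A-D — a major triad with root D.
If D is scale degree 6 and the mode makes that degree carry a major triad, the tonic is F# and the mode is minor.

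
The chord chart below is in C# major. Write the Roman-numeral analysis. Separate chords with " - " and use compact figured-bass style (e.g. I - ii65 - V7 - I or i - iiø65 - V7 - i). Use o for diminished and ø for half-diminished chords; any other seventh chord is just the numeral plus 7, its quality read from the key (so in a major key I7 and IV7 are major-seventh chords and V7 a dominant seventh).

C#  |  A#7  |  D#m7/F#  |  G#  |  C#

C#: root C# is the tonic; major triad there is I.
A#7: chromatic; A# is V of ii, so V7/ii.
D#m7/F#: minor seventh chord on D# = scale degree 2 → ii65.
G#: root G# is the dominant; major triad there is V.
C#: major triad on C# = scale degree 1 → I.

I - V7/ii - ii65 - V - I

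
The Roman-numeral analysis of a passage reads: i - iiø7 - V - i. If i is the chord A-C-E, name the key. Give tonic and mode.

The anchor chord is a minor triad on A, labeled i.
If A is scale degree 1 and the mode makes that degree carry a minor triad, the tonic is A and the mode is minor.

A minor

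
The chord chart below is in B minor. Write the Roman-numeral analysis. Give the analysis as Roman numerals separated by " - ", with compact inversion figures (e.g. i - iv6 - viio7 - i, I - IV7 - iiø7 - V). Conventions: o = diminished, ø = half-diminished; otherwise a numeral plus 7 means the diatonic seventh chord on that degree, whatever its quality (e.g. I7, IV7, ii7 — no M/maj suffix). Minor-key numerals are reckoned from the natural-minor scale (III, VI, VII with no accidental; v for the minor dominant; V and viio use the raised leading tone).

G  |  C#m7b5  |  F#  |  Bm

G has root G, degree 6 in B minor, so VI.
C#m7b5: half-diminished seventh chord on C# = scale degree 2 → iiø7.
F# has root F#, degree 5 in B minor, so V.
Bm: root B is the tonic; minor triad there is i.

VI - iiø7 - V - i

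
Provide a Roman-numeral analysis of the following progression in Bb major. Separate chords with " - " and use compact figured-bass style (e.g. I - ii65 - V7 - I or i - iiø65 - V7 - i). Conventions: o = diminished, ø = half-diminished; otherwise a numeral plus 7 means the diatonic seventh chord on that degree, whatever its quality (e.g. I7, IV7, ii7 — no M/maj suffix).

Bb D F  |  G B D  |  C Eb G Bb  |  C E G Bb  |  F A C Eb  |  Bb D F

I - V/ii - ii7 - V7/V - V7 - I

Bb-D-F has root Bb, degree 1 in Bb major, so I.
G-B-D: chromatic; G is V of ii, so V/ii.
C-Eb-G-Bb: root C is the supertonic; minor seventh chord there is ii7.
C-E-G-Bb: a dominant seventh chord on C, the applied dominant of V → V7/V.
F-A-C-Eb: dominant seventh chord on F = scale degree 5 → V7.
Bb-D-F has root Bb, degree 1 in Bb major, so I.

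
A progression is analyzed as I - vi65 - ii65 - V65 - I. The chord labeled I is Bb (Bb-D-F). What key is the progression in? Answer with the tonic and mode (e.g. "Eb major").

I is given as Bb-D-F — a major triad with root Bb.
If Bb is scale degree 1 and the mode makes that degree carry a major triad, the tonic is Bb and the mode is major.

Bb major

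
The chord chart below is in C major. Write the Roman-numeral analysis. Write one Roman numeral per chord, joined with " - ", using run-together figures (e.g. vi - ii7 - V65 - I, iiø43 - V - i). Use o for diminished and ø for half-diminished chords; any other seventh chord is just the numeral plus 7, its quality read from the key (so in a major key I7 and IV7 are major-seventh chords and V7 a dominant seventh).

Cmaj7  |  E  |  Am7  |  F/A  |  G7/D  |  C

I7 - V/vi - vi7 - IV6 - V43 - I

Cmaj7: major seventh chord on C = scale degree 1 → I7.
E: a major triad on E, the applied dominant of vi → V/vi.
Am7: minor seventh chord on A = scale degree 6 → vi7.
F/A has root F, degree 4 in C major, so IV6.
G7/D has root G, degree 5 in C major, so V43.
C has root C, degree 1 in C major, so I.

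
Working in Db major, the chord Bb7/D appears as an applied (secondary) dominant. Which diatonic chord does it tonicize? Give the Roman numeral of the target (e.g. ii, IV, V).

ii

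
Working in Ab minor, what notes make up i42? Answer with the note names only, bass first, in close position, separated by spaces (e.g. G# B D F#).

The numeral's case and figure indicate a minor seventh chord. In Ab minor its root, scale degree 1, is Ab.
Stacking thirds from Ab gives Ab-Cb-Eb-Gb.
With the 42 figure the chord is in third inversion; from the bass Gb upward in close position it reads Gb-Ab-Cb-Eb.

Gb Ab Cb Eb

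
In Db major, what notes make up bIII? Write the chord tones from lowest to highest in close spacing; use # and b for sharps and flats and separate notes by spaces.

Scale degree 3 in Db major is F; lowering it a half step gives Fb. bIII is a major triad on the lowered third degree, borrowed from the parallel minor.
So the chord is Fb-Ab-Cb.

Fb Ab Cb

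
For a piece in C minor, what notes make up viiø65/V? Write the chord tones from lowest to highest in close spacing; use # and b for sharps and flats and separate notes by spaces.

A C E F#

viiø65/V is a secondary leading-tone chord. The target V is G in C minor; the applied chord is rooted a semitone below, on F#.
Building a half-diminished seventh chord on F# gives F#-A-C-E.
With the 65 figure the chord is in first inversion; from the bass A upward in close position it reads A-C-E-F#.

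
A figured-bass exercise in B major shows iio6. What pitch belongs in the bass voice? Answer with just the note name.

iio in B major has root C#; the chord is C#-E-G.
The figure 6 means first inversion — the third is in the bass.

E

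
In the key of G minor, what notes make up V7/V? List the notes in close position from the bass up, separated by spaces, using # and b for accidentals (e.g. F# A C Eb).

A C# E G

V7/V is a secondary dominant — the dominant seventh of V. V in G minor is D, so the applied chord's root is A, a perfect fifth above.
Building a dominant seventh chord on A gives A-C#-E-G.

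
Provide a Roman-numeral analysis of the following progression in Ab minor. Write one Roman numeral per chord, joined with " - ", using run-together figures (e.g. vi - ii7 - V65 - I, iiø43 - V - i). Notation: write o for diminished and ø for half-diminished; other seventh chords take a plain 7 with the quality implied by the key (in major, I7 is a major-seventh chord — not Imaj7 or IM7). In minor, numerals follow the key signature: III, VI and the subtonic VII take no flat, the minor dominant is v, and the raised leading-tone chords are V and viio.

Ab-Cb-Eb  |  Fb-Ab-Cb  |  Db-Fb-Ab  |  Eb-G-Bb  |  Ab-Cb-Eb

Ab-Cb-Eb has root Ab, degree 1 in Ab minor, so i.
Fb-Ab-Cb: root Fb is the submediant; major triad there is VI.
Db-Fb-Ab has root Db, degree 4 in Ab minor, so iv.
Eb-G-Bb: major triad on Eb = scale degree 5 → V.
Ab-Cb-Eb: minor triad on Ab = scale degree 1 → i.

i - VI - iv - V - i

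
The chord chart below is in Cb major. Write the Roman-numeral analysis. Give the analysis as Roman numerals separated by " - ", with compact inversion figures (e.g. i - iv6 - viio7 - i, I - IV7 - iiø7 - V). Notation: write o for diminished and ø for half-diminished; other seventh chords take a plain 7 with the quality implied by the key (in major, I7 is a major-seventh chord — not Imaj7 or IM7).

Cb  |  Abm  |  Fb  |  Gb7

I - vi - IV - V7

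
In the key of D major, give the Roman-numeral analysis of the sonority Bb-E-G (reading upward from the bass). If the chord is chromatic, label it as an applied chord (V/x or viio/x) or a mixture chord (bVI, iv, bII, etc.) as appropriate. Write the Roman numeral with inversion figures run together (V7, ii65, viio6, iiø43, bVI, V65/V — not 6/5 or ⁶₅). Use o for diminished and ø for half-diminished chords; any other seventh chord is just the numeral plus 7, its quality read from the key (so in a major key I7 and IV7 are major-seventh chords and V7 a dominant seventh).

iio64

Stacked in thirds the chord is E-G-Bb: a diminished triad on E.
E is the second degree of D major. This is the diminished supertonic triad, borrowed from the parallel minor.
With Bb in the bass the chord is in second inversion, so the figured bass is 64.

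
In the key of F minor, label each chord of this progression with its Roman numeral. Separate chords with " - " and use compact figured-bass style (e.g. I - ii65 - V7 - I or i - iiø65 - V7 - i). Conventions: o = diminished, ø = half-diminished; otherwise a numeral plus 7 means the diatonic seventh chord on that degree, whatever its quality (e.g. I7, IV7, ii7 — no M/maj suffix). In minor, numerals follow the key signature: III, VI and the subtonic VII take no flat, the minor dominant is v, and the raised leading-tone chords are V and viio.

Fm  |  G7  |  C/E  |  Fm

Fm: root F is the tonic; minor triad there is i.
G7: a dominant seventh chord on G, the applied dominant of V → V7/V.
C/E: major triad on C = scale degree 5 → V6.
Fm has root F, degree 1 in F minor, so i.

i - V7/V - V6 - i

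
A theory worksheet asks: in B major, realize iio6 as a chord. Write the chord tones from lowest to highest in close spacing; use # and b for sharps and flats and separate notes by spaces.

E G C#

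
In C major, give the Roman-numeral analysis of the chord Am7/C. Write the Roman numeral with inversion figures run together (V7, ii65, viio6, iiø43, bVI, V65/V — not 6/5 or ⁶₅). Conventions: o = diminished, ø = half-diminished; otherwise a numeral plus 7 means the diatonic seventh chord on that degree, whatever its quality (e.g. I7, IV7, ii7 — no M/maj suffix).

vi65

The pitches A-C-E-G form a minor seventh chord rooted on A.
A is scale degree 6 in C major, and a minor seventh chord on that degree is written vi7.
With C in the bass the chord is in first inversion, so the figured bass is 65.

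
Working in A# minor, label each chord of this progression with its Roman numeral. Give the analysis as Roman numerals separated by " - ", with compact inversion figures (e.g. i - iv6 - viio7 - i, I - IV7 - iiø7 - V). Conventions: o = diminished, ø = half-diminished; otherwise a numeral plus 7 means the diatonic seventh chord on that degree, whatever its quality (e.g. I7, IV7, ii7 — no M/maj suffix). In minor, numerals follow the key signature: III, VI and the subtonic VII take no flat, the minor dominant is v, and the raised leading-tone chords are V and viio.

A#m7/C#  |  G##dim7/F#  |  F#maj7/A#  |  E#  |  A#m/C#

A#m7/C#: root A# is the tonic; minor seventh chord there is i65.
G##dim7/F#: fully diminished seventh chord on G## = scale degree 7 → viio42.
F#maj7/A#: major seventh chord on F# = scale degree 6 → VI65.
E#: major triad on E# = scale degree 5 → V.
A#m/C#: root A# is the tonic; minor triad there is i6.

i65 - viio42 - VI65 - V - i6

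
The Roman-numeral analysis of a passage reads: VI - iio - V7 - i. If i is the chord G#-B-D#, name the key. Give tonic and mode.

G# minor

The chord G#m is a minor triad rooted on G#; its label is i.
If G# is scale degree 1 and the mode makes that degree carry a minor triad, the tonic is G# and the mode is minor.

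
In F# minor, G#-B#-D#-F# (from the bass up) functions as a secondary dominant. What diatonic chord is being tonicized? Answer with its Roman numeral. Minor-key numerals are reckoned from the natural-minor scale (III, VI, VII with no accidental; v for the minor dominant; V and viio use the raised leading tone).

V

The chord is a dominant seventh chord on G#.
A dominant resolves down a perfect fifth: G# → C#. In F# minor, C# is scale degree 5, i.e. V.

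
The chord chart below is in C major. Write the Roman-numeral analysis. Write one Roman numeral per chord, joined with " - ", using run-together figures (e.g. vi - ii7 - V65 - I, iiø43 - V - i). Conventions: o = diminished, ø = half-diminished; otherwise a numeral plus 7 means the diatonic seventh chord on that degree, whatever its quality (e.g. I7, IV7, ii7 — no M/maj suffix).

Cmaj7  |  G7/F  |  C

I7 - V42 - I

Cmaj7 has root C, degree 1 in C major, so I7.
G7/F has root G, degree 5 in C major, so V42.
C: root C is the tonic; major triad there is I.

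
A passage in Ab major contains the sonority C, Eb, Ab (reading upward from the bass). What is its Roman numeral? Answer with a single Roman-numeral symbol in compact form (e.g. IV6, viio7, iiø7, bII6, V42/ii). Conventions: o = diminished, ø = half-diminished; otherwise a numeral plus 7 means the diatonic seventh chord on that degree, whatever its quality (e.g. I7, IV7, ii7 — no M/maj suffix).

I6

The pitches Ab-C-Eb form a major triad rooted on Ab.
Ab is scale degree 1 in Ab major, and a major triad on that degree is written I.
With C in the bass the chord is in first inversion, so the figured bass is 6.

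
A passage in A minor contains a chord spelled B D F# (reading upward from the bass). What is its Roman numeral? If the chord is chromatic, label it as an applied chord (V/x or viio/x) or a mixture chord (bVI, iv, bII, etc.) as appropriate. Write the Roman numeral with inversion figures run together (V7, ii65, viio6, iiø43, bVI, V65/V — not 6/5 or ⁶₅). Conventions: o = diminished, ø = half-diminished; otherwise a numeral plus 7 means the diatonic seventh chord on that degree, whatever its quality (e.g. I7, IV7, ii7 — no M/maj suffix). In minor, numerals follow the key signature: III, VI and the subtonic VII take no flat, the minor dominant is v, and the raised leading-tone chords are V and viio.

ii

Stacked in thirds the chord is B-D-F#: a minor triad on B.
B is the second degree of A minor. This is the minor supertonic, borrowed from the parallel major (the Dorian ii).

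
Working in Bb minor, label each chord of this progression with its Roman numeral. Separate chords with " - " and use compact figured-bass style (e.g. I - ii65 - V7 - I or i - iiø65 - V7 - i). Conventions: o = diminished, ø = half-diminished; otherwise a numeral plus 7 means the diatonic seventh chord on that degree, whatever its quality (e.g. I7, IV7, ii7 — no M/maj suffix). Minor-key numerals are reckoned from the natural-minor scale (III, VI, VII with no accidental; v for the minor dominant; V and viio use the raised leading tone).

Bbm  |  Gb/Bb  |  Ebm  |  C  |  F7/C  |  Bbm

Bbm has root Bb, degree 1 in Bb minor, so i.
Gb/Bb has root Gb, degree 6 in Bb minor, so VI6.
Ebm: minor triad on Eb = scale degree 4 → iv.
C: chromatic; C is V of V, so V/V.
F7/C: root F is the dominant; dominant seventh chord there is V43.
Bbm has root Bb, degree 1 in Bb minor, so i.

i - VI6 - iv - V/V - V43 - i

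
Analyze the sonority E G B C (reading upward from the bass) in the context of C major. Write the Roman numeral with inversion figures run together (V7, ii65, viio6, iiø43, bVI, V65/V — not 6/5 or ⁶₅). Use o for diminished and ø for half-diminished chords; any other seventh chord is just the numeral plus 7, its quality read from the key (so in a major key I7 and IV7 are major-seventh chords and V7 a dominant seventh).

I65

The pitches C-E-G-B form a major seventh chord rooted on C.
C is scale degree 1 in C major, and a major seventh chord on that degree is written I7.
With E in the bass the chord is in first inversion, so the figured bass is 65.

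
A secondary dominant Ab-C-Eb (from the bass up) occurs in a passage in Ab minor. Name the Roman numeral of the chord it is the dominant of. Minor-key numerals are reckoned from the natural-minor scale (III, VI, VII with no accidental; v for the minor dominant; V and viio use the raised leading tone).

iv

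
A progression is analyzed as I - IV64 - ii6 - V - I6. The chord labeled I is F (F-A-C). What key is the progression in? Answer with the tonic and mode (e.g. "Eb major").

F major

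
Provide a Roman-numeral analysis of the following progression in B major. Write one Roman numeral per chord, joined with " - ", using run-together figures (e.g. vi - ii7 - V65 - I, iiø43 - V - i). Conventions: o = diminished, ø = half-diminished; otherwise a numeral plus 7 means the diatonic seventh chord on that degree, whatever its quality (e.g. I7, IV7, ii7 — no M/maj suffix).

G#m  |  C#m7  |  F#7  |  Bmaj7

vi - ii7 - V7 - I7

G#m has root G#, degree 6 in B major, so vi.
C#m7 has root C#, degree 2 in B major, so ii7.
F#7 has root F#, degree 5 in B major, so V7.
Bmaj7: root B is the tonic; major seventh chord there is I7.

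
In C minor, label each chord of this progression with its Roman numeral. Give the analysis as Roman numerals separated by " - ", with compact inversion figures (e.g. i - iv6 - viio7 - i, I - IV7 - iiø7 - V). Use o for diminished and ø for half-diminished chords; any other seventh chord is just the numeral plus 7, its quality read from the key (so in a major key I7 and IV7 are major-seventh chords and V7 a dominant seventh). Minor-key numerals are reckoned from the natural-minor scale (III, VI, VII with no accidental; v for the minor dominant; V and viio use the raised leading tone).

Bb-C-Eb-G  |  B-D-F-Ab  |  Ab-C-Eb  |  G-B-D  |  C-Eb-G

i42 - viio7 - VI - V - i

Bb-C-Eb-G has root C, degree 1 in C minor, so i42.
B-D-F-Ab has root B, degree 7 in C minor, so viio7.
Ab-C-Eb: major triad on Ab = scale degree 6 → VI.
G-B-D has root G, degree 5 in C minor, so V.
C-Eb-G has root C, degree 1 in C minor, so i.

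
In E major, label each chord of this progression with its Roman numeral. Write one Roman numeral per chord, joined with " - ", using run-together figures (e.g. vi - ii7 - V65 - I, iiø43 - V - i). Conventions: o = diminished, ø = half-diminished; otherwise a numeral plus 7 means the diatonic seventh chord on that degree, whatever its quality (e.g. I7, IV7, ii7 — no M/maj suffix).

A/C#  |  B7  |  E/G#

IV6 - V7 - I6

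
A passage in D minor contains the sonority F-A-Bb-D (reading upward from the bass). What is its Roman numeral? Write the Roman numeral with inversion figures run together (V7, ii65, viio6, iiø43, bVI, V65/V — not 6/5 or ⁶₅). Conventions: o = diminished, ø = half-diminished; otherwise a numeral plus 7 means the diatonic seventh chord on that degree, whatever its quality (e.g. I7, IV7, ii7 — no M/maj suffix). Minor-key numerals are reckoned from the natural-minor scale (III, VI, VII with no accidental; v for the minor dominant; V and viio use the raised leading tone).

VI43

Stacked in thirds the chord is Bb-D-F-A: a major seventh chord on Bb.
In D minor, Bb is the submediant; the diatonic major seventh chord there is VI7.
With F in the bass the chord is in second inversion, so the figured bass is 43.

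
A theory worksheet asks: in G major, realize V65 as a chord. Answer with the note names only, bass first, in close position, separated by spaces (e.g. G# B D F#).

In G major, scale degree 5 is D, and the diatonic chord built there is a dominant seventh chord.
Stacking thirds from D gives D-F#-A-C.
With the 65 figure the chord is in first inversion; from the bass F# upward in close position it reads F#-A-C-D.

F# A C D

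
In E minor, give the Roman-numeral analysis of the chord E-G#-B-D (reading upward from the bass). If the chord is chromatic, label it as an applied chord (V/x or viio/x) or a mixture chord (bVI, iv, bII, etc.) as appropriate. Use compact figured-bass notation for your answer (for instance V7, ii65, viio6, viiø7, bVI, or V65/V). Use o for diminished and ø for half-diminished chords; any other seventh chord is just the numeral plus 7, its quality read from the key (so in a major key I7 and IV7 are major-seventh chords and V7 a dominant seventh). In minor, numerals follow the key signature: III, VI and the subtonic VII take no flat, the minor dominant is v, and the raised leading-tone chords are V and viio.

The pitches E-G#-B-D form a dominant seventh chord rooted on E.
E is not a diatonic chord root with this quality in E minor, but it lies a perfect fifth above A (iv), so the chord functions as an applied dominant of iv.

V7/iv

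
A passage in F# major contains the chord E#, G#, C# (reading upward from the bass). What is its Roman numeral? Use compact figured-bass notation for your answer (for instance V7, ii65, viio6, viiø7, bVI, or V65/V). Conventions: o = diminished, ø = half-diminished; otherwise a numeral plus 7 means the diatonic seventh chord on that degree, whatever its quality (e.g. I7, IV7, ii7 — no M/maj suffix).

V6

Stacked in thirds the chord is C#-E#-G#: a major triad on C#.
C# is scale degree 5 in F# major, and a major triad on that degree is written V.
With E# in the bass the chord is in first inversion, so the figured bass is 6.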